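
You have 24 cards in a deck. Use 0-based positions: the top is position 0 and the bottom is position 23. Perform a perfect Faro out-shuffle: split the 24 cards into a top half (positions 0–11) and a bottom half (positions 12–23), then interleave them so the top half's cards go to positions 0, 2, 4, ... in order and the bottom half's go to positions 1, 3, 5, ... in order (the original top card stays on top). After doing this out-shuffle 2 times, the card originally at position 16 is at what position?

18

Track the card's position through each out-shuffle:
16 → 9 → 18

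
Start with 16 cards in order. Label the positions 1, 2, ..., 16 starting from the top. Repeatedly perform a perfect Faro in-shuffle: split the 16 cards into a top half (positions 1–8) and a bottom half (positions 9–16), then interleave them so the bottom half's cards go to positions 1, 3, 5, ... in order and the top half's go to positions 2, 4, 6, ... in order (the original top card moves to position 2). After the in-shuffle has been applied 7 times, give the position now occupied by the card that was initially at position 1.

9

Track the card's position through each in-shuffle:
1 → 2 → 4 → 8 → 16 → 15 → 13 → 9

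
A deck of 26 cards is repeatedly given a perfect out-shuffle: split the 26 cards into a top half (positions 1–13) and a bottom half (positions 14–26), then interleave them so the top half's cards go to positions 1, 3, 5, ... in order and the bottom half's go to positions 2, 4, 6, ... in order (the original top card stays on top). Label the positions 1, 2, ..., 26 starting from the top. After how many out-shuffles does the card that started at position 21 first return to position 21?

4

Follow position 21 under repeated out-shuffles:
21 → 16 → 6 → 11 → 21
It first returns after 4 out-shuffles.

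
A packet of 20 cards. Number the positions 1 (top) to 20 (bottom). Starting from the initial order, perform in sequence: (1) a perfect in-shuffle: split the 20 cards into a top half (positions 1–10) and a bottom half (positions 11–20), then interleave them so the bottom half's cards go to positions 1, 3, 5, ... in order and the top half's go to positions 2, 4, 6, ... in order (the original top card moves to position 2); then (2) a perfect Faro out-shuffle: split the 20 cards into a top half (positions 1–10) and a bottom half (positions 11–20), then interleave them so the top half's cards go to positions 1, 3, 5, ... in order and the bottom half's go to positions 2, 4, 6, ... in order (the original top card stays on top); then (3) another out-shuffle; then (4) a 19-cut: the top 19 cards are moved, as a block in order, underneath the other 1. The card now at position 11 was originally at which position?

4

Undo the operations in reverse order, starting from position 11:
  undo op 4 (cut 19): 11 ← 10
  undo op 3 (out-shuffle, from bottom half): 10 ← 15
  undo op 2 (out-shuffle, from top half): 15 ← 8
  undo op 1 (in-shuffle, from top half): 8 ← 4
So the card at position 11 came from original position 4.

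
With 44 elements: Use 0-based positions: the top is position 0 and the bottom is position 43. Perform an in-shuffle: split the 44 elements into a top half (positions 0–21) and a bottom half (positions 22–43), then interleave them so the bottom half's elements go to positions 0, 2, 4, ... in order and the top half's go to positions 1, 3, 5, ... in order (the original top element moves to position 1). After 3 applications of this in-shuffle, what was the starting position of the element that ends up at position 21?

Work backwards from position 21, undoing one in-shuffle at a time:
21 ← 10 ← 27 ← 13
So the element now at position 21 started at position 13.

13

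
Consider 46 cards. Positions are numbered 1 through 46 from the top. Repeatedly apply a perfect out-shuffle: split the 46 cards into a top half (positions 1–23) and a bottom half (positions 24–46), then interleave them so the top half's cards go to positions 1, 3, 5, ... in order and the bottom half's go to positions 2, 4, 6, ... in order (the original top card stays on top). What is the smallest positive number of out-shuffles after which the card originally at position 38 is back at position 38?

Follow position 38 under repeated out-shuffles:
38 → 30 → 14 → 27 → 8 → 15 → 29 → 12 → 23 → 45 → 44 → 42 → 38
It first returns after 12 out-shuffles.

12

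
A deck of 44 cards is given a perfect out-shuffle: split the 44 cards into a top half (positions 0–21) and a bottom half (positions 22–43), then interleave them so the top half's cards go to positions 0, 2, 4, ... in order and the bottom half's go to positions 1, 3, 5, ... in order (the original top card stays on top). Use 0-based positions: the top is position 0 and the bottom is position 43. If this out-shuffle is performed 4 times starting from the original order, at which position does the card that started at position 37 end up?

Track the card's position through each out-shuffle:
37 → 31 → 19 → 38 → 33

33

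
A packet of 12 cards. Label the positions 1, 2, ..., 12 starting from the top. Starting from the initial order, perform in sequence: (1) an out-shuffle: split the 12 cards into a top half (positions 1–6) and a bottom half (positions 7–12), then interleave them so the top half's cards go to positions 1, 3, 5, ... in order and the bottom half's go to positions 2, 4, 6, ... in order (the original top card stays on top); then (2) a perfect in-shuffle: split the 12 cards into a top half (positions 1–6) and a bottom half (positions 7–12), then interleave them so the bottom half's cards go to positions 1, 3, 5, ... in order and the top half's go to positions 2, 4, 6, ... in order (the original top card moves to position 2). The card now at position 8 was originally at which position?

8

Undo the operations in reverse order, starting from position 8:
  undo op 2 (in-shuffle, from top half): 8 ← 4
  undo op 1 (out-shuffle, from bottom half): 4 ← 8
So the card at position 8 came from original position 8.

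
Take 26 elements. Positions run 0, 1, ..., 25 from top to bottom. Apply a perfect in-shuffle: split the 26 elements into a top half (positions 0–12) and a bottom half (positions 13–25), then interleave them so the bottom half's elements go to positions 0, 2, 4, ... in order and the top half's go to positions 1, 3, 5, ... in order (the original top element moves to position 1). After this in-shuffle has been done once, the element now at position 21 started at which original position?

10

Work backwards from position 21, undoing one in-shuffle at a time:
21 ← 10
So the element now at position 21 started at position 10.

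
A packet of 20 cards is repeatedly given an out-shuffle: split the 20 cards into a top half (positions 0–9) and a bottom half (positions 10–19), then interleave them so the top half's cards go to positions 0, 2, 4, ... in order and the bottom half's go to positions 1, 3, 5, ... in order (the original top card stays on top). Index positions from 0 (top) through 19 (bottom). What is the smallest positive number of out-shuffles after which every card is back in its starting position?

18

The out-shuffle permutes the 20 positions with cycle lengths [1, 1, 18].
Every card is home exactly when every cycle has completed a whole number of laps, i.e. after lcm(1, 18) = 18 out-shuffles.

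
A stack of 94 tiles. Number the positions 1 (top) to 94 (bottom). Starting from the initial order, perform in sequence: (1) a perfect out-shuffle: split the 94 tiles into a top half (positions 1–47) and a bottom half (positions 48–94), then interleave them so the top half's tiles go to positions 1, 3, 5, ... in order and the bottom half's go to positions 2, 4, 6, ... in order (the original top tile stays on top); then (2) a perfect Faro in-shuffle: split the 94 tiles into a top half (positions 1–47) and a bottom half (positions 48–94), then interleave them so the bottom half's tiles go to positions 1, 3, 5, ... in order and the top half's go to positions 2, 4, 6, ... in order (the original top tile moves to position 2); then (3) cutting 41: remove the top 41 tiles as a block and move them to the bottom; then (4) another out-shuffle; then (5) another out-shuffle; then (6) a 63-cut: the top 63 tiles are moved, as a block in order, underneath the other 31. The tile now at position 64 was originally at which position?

Undo the operations in reverse order, starting from position 64:
  undo op 6 (cut 63): 64 ← 33
  undo op 5 (out-shuffle, from top half): 33 ← 17
  undo op 4 (out-shuffle, from top half): 17 ← 9
  undo op 3 (cut 41): 9 ← 50
  undo op 2 (in-shuffle, from top half): 50 ← 25
  undo op 1 (out-shuffle, from top half): 25 ← 13
So the tile at position 64 came from original position 13.

13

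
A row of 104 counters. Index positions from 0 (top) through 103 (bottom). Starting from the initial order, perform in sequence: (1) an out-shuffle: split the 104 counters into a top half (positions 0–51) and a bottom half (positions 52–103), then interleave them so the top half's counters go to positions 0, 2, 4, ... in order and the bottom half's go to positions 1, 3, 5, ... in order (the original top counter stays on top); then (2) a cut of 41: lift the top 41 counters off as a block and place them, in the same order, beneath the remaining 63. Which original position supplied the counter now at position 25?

Undo the operations in reverse order, starting from position 25:
  undo op 2 (cut 41): 25 ← 66
  undo op 1 (out-shuffle, from top half): 66 ← 33
So the counter at position 25 came from original position 33.

33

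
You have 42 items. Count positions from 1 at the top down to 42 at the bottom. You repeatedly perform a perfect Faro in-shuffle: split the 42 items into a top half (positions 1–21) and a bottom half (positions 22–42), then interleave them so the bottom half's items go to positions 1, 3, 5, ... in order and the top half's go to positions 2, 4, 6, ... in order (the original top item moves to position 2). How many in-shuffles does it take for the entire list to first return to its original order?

14

The in-shuffle permutes the 42 positions with cycle lengths [14, 14, 14].
Every item is home exactly when every cycle has completed a whole number of laps, i.e. after lcm(14) = 14 in-shuffles.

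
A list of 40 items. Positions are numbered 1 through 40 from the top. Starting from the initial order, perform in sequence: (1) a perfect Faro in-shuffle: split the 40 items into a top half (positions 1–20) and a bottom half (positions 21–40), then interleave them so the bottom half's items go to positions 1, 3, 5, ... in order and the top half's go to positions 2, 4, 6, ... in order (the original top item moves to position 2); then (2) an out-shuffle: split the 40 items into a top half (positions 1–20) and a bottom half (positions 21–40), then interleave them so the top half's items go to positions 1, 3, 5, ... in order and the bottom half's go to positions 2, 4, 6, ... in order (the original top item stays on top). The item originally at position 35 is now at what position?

18

Track the item from position 35 forward through each operation:
  after op 1 (in-shuffle): 35 → 29
  after op 2 (out-shuffle): 29 → 18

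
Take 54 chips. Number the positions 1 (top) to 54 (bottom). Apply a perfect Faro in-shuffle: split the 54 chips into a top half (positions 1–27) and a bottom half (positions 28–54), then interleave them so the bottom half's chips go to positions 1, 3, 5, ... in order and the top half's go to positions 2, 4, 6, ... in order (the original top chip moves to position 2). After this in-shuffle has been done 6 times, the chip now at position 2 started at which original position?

43

Work backwards from position 2, undoing one in-shuffle at a time:
2 ← 1 ← 28 ← 14 ← 7 ← 31 ← 43
So the chip now at position 2 started at position 43.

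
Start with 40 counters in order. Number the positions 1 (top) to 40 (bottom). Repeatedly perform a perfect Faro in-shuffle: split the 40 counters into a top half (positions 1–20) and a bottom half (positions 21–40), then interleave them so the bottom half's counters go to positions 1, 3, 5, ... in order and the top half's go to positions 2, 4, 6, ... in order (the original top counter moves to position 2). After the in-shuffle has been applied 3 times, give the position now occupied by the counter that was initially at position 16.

5

Track the counter's position through each in-shuffle:
16 → 32 → 23 → 5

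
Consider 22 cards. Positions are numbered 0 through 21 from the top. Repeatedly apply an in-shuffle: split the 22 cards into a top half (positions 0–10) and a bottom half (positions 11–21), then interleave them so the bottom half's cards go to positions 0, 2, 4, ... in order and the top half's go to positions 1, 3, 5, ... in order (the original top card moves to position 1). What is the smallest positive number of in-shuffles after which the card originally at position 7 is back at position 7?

11

Follow position 7 under repeated in-shuffles:
7 → 15 → 8 → 17 → 12 → 2 → 5 → 11 → 0 → 1 → 3 → 7
It first returns after 11 in-shuffles.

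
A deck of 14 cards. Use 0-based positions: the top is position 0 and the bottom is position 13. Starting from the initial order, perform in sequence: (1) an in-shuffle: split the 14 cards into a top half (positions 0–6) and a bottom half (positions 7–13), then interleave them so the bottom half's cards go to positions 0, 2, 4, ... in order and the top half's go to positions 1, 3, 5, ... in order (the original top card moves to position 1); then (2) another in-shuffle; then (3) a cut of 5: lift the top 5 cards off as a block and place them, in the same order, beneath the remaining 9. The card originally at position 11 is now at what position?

11

Track the card from position 11 forward through each operation:
  after op 1 (in-shuffle): 11 → 8
  after op 2 (in-shuffle): 8 → 2
  after op 3 (cut 5): 2 → 11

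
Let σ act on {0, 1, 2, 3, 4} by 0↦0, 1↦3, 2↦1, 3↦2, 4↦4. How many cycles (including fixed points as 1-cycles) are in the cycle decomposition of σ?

3

Cycle decomposition: (0) (1 3 2) (4).
3 cycles.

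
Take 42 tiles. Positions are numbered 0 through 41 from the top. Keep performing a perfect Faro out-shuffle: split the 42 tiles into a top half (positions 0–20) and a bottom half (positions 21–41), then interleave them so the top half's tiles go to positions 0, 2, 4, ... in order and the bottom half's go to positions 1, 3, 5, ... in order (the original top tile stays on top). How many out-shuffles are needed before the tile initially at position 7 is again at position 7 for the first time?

20

Follow position 7 under repeated out-shuffles:
7 → 14 → 28 → 15 → 30 → 19 → 38 → 35 → 29 → 17 → 34 → 27 → 13 → 26 → 11 → 22 → 3 → 6 → 12 → 24 → 7
It first returns after 20 out-shuffles.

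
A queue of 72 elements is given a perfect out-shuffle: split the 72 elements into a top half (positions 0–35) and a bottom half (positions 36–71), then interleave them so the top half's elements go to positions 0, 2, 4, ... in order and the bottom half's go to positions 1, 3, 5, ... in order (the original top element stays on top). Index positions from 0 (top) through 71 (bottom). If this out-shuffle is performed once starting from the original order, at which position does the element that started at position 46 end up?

21

Track the element's position through each out-shuffle:
46 → 21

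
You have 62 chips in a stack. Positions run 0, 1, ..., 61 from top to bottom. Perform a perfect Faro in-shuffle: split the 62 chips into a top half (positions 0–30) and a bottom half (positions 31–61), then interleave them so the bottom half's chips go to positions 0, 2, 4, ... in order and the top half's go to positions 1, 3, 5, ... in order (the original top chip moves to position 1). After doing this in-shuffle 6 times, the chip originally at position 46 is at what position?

Track the chip's position through each in-shuffle:
46 → 30 → 61 → 60 → 58 → 54 → 46

46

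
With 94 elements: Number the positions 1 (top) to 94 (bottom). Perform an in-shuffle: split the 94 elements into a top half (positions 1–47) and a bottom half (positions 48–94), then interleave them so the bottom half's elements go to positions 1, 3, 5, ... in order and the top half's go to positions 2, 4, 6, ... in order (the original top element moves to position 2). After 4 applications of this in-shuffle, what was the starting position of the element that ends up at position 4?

24

Work backwards from position 4, undoing one in-shuffle at a time:
4 ← 2 ← 1 ← 48 ← 24
So the element now at position 4 started at position 24.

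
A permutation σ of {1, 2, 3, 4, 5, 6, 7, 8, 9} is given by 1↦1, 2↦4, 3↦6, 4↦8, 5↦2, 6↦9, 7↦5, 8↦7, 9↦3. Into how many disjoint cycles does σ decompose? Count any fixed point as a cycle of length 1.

3

Cycle decomposition: (1) (2 4 8 7 5) (3 6 9).
3 cycles.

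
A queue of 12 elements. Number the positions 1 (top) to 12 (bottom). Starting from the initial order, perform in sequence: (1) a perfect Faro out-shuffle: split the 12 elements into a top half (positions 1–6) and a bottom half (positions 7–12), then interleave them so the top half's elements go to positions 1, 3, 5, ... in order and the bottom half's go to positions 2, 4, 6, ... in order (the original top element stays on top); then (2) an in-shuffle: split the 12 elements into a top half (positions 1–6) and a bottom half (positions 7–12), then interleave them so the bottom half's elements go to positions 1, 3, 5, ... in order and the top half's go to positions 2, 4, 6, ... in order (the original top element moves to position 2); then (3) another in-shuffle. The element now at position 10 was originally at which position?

5

Undo the operations in reverse order, starting from position 10:
  undo op 3 (in-shuffle, from top half): 10 ← 5
  undo op 2 (in-shuffle, from bottom half): 5 ← 9
  undo op 1 (out-shuffle, from top half): 9 ← 5
So the element at position 10 came from original position 5.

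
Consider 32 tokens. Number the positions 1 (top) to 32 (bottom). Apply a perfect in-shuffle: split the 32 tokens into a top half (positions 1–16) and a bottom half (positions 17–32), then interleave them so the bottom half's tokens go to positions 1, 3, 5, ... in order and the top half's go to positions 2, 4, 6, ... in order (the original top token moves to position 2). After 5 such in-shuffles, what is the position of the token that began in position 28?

5

Track the token's position through each in-shuffle:
28 → 23 → 13 → 26 → 19 → 5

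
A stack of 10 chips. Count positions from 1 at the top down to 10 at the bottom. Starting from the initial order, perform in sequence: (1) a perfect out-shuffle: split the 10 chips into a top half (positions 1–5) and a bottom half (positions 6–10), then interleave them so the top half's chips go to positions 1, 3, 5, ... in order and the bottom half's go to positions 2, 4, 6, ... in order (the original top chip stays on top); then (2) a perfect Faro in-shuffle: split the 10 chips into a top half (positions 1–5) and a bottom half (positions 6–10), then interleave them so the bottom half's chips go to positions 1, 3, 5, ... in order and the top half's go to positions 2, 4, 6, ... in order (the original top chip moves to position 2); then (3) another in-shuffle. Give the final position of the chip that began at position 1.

Track the chip from position 1 forward through each operation:
  after op 1 (out-shuffle): 1 → 1
  after op 2 (in-shuffle): 1 → 2
  after op 3 (in-shuffle): 2 → 4

4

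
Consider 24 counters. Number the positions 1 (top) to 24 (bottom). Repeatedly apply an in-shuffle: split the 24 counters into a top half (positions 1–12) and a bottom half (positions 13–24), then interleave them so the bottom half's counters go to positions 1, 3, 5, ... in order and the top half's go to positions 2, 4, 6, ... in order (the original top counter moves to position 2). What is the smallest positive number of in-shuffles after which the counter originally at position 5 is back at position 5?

Follow position 5 under repeated in-shuffles:
5 → 10 → 20 → 15 → 5
It first returns after 4 in-shuffles.

4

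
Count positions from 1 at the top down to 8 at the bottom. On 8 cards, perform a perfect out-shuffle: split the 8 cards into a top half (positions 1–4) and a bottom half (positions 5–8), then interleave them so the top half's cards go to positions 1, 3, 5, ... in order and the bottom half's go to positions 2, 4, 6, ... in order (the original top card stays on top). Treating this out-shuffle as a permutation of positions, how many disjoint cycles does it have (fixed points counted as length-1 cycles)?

4

Trace each unvisited position around until it returns:
(1) (2 3 5) (4 7 6) (8)
4 cycles in total.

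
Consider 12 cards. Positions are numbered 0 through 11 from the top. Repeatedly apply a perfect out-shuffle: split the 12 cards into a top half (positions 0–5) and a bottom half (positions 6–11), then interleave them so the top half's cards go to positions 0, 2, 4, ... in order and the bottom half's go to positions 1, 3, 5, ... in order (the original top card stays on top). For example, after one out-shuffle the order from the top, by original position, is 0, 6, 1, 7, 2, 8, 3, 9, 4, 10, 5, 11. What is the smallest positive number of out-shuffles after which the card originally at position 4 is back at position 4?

10

Follow position 4 under repeated out-shuffles:
4 → 8 → 5 → 10 → 9 → 7 → 3 → 6 → 1 → 2 → 4
It first returns after 10 out-shuffles.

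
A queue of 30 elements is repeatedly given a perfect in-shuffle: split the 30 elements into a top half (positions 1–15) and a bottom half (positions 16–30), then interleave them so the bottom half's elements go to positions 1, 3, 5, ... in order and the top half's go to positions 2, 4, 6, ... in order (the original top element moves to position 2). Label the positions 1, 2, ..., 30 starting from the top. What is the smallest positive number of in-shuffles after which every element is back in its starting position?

5

The in-shuffle permutes the 30 positions with cycle lengths [5, 5, 5, 5, 5, 5].
Every element is home exactly when every cycle has completed a whole number of laps, i.e. after lcm(5) = 5 in-shuffles.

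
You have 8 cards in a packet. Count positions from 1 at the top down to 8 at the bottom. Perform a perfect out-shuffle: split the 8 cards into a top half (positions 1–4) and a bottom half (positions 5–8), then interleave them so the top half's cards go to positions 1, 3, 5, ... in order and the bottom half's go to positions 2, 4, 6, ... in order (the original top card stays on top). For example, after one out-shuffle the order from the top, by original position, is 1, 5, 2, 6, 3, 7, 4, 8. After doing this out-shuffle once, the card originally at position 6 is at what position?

4

Track the card's position through each out-shuffle:
6 → 4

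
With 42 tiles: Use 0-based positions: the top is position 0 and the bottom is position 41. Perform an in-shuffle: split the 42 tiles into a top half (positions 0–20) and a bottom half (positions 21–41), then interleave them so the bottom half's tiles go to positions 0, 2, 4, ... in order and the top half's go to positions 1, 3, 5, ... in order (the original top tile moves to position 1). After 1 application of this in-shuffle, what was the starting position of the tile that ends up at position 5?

Work backwards from position 5, undoing one in-shuffle at a time:
5 ← 2
So the tile now at position 5 started at position 2.

2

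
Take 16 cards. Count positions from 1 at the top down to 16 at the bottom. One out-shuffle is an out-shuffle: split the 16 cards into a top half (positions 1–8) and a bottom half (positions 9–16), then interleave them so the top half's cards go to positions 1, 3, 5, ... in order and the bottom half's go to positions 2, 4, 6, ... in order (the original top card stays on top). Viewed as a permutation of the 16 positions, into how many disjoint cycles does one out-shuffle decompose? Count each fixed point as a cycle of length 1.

Trace each unvisited position around until it returns:
(1) (2 3 5 9) (4 7 13 10) (6 11) (8 15 14 12) (16)
6 cycles in total.

6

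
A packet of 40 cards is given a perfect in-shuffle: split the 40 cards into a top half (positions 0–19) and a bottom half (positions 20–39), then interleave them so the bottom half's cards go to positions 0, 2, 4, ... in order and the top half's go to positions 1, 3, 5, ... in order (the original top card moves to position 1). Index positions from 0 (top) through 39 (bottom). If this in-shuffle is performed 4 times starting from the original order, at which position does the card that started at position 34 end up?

26

Track the card's position through each in-shuffle:
34 → 28 → 16 → 33 → 26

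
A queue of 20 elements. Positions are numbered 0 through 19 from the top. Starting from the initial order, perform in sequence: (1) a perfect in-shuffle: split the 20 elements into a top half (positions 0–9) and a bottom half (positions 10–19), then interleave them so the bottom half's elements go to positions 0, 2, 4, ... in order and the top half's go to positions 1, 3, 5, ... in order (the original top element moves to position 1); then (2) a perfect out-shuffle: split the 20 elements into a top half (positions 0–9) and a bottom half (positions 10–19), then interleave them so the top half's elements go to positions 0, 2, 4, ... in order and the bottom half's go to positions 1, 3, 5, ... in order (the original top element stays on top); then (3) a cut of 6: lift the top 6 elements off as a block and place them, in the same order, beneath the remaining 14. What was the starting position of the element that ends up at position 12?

4

Undo the operations in reverse order, starting from position 12:
  undo op 3 (cut 6): 12 ← 18
  undo op 2 (out-shuffle, from top half): 18 ← 9
  undo op 1 (in-shuffle, from top half): 9 ← 4
So the element at position 12 came from original position 4.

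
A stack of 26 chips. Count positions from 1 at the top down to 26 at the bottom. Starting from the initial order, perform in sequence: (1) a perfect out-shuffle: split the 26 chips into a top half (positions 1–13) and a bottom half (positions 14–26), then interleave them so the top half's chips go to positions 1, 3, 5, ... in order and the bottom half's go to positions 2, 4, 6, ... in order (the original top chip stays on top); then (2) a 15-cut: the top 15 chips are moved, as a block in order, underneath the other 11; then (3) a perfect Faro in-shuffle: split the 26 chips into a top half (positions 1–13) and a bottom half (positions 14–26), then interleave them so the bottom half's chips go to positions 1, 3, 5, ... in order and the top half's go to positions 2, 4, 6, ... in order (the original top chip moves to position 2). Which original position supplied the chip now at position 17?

Undo the operations in reverse order, starting from position 17:
  undo op 3 (in-shuffle, from bottom half): 17 ← 22
  undo op 2 (cut 15): 22 ← 11
  undo op 1 (out-shuffle, from top half): 11 ← 6
So the chip at position 17 came from original position 6.

6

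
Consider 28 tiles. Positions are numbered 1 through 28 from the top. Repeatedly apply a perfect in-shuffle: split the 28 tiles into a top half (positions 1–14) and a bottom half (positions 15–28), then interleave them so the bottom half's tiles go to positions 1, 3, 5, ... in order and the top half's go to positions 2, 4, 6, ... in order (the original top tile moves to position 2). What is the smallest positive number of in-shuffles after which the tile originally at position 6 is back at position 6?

Follow position 6 under repeated in-shuffles:
6 → 12 → 24 → 19 → 9 → 18 → 7 → 14 → ... → 6 (length 28)
It first returns after 28 in-shuffles.

28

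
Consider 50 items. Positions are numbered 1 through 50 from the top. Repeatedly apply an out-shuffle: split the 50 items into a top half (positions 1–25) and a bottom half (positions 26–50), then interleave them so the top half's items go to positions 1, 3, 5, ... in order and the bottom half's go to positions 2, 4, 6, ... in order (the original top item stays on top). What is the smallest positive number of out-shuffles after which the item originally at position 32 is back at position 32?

Follow position 32 under repeated out-shuffles:
32 → 14 → 27 → 4 → 7 → 13 → 25 → 49 → ... → 32 (length 21)
It first returns after 21 out-shuffles.

21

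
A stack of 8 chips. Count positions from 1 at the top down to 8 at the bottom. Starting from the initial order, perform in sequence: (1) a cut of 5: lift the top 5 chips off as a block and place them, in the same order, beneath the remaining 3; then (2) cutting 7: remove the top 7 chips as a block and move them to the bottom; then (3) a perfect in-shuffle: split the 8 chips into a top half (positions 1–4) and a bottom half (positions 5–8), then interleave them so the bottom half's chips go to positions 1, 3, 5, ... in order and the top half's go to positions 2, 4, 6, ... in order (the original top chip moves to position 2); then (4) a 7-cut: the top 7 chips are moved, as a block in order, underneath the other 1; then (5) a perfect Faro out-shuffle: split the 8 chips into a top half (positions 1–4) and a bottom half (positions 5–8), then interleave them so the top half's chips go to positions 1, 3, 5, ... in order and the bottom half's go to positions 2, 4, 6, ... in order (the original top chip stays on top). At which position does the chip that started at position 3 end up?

4

Track the chip from position 3 forward through each operation:
  after op 1 (cut 5): 3 → 6
  after op 2 (cut 7): 6 → 7
  after op 3 (in-shuffle): 7 → 5
  after op 4 (cut 7): 5 → 6
  after op 5 (out-shuffle): 6 → 4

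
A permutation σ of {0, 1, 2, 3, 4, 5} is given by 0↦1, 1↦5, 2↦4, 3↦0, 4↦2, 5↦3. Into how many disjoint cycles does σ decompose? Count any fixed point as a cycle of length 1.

2

Cycle decomposition: (0 1 5 3) (2 4).
2 cycles.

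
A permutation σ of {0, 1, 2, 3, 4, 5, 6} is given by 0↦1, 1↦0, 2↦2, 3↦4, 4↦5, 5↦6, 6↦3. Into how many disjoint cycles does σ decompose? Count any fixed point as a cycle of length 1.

Cycle decomposition: (0 1) (2) (3 4 5 6).
3 cycles.

3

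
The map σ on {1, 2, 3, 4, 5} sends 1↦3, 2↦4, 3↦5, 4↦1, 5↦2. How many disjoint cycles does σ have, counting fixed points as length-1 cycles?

1

Cycle decomposition: (1 3 5 2 4).
1 cycle.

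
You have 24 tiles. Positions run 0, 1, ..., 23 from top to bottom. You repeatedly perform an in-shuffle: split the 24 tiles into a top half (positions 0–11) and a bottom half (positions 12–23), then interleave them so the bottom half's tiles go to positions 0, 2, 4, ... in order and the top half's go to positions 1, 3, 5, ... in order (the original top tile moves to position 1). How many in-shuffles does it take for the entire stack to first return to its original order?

20

The in-shuffle permutes the 24 positions with cycle lengths [4, 20].
Every tile is home exactly when every cycle has completed a whole number of laps, i.e. after lcm(4, 20) = 20 in-shuffles.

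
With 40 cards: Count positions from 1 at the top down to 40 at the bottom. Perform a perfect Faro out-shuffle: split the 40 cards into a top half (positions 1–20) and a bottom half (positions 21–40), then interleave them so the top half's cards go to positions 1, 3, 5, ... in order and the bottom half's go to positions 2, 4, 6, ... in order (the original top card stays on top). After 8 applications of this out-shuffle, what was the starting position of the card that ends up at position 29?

Work backwards from position 29, undoing one out-shuffle at a time:
29 ← 15 ← 8 ← 24 ← 32 ← 36 ← 38 ← 39 ← 20
So the card now at position 29 started at position 20.

20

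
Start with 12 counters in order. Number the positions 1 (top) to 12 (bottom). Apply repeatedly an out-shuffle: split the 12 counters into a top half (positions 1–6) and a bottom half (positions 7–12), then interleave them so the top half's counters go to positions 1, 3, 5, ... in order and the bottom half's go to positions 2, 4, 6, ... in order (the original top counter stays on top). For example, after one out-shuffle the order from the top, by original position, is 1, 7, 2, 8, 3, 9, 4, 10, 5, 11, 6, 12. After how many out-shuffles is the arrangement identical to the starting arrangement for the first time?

The out-shuffle permutes the 12 positions with cycle lengths [1, 1, 10].
Every counter is home exactly when every cycle has completed a whole number of laps, i.e. after lcm(1, 10) = 10 out-shuffles.

10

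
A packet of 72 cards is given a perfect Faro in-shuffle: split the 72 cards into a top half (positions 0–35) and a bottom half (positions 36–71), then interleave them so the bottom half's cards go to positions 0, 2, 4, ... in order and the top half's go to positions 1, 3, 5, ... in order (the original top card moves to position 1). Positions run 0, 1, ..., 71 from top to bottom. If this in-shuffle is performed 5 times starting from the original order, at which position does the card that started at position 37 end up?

47

Track the card's position through each in-shuffle:
37 → 2 → 5 → 11 → 23 → 47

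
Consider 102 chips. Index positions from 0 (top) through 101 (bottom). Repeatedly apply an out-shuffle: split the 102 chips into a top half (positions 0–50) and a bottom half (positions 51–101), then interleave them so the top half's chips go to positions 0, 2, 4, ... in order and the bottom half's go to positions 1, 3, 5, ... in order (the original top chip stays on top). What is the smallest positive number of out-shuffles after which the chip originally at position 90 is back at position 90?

Follow position 90 under repeated out-shuffles:
90 → 79 → 57 → 13 → 26 → 52 → 3 → 6 → ... → 90 (length 100)
It first returns after 100 out-shuffles.

100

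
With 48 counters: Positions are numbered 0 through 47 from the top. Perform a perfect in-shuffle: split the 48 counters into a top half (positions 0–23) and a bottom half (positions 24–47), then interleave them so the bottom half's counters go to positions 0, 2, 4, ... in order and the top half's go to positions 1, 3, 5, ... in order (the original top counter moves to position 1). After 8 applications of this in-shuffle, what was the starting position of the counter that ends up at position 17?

Work backwards from position 17, undoing one in-shuffle at a time:
17 ← 8 ← 28 ← 38 ← 43 ← 21 ← 10 ← 29 ← 14
So the counter now at position 17 started at position 14.

14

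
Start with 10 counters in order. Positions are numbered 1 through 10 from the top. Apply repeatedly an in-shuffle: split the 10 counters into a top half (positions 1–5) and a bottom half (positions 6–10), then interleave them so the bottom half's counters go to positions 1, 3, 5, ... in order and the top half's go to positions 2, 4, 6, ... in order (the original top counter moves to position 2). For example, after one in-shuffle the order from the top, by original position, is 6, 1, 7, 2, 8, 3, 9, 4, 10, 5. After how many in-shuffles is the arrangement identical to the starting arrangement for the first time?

The in-shuffle permutes the 10 positions with cycle lengths [10].
Every counter is home exactly when every cycle has completed a whole number of laps, i.e. after lcm(10) = 10 in-shuffles.

10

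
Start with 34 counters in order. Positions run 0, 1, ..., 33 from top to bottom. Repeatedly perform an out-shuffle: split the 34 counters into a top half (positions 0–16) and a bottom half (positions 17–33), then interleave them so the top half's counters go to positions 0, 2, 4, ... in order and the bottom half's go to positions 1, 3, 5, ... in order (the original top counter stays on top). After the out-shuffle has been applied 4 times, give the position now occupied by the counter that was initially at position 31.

Track the counter's position through each out-shuffle:
31 → 29 → 25 → 17 → 1

1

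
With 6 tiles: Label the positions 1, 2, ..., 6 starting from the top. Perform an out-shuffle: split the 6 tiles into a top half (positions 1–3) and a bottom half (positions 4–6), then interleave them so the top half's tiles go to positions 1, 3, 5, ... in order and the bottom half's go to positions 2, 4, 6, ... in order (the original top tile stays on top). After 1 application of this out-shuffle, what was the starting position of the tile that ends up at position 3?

2

Work backwards from position 3, undoing one out-shuffle at a time:
3 ← 2
So the tile now at position 3 started at position 2.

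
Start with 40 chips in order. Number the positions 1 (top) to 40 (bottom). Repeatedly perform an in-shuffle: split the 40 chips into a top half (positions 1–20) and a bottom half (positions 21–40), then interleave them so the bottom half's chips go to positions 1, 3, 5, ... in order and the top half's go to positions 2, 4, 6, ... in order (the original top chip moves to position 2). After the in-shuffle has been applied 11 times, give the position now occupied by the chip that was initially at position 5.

31

Track the chip's position through each in-shuffle:
5 → 10 → 20 → 40 → 39 → 37 → 33 → 25 → 9 → 18 → 36 → 31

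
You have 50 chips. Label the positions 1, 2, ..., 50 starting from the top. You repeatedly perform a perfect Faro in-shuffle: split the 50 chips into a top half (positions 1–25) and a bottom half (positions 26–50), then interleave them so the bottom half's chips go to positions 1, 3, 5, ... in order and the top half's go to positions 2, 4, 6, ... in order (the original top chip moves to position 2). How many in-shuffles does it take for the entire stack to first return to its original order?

8

The in-shuffle permutes the 50 positions with cycle lengths [2, 8, 8, 8, 8, 8, 8].
Every chip is home exactly when every cycle has completed a whole number of laps, i.e. after lcm(2, 8) = 8 in-shuffles.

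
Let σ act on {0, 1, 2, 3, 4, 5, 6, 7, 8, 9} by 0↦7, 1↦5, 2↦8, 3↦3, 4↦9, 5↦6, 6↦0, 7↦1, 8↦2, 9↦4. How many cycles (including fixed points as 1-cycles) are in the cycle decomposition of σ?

4

Cycle decomposition: (0 7 1 5 6) (2 8) (3) (4 9).
4 cycles.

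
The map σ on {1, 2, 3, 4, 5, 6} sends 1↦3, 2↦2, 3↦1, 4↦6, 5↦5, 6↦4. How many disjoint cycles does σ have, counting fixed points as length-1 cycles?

Cycle decomposition: (1 3) (2) (4 6) (5).
4 cycles.

4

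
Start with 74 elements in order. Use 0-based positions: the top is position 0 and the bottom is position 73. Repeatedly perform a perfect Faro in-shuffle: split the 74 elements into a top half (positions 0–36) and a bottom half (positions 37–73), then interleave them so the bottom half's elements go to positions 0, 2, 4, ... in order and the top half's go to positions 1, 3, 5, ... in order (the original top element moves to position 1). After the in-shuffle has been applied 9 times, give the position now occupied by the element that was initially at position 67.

Track the element's position through each in-shuffle:
67 → 60 → 46 → 18 → 37 → 0 → 1 → 3 → 7 → 15

15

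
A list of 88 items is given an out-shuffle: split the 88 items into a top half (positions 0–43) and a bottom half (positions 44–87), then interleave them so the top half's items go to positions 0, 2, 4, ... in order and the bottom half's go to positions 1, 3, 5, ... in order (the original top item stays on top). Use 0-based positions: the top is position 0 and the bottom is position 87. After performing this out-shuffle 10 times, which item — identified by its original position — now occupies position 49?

Work backwards from position 49, undoing one out-shuffle at a time:
49 ← 68 ← 34 ← 17 ← 52 ← 26 ← 13 ← 50 ← 25 ← 56 ← 28
So the item now at position 49 started at position 28.

28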